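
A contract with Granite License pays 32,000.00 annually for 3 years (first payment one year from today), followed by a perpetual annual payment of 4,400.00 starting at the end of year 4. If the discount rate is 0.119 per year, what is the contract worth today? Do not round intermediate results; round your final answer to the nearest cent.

PV of 3-year annuity: 32,000.00 × [1 − (1+0.119)^−3] / 0.119 = 76990.86745
Perpetuity value at year 3: 4,400.00 / 0.119 = 36974.78992
PV of perpetuity: 36974.78992 / (1+0.119)^3 = 26388.54564
Total PV = 76990.86745 + 26388.54564 = 103379.41309

103379.41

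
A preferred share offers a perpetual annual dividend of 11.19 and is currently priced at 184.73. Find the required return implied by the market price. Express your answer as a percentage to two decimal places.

P = C/r ⇒ r = C/P = 11.19/184.73 = 0.060575

6.06%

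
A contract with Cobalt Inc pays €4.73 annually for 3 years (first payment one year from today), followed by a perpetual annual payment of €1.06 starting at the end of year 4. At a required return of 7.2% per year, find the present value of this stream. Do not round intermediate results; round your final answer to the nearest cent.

€24.32

PV of 3-year annuity: €4.73 × [1 − (1+0.072)^−3] / 0.072 = 12.36780
Perpetuity value at year 3: €1.06 / 0.072 = 14.72222
PV of perpetuity: 14.72222 / (1+0.072)^3 = 11.95058
Total PV = 12.36780 + 11.95058 = 24.31838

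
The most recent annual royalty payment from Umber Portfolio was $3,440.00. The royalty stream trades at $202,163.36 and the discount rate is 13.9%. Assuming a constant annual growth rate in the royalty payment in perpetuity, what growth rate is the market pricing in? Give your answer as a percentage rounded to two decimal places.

P = D₀(1+g)/(r−g) ⇒ P(r−g) = D₀(1+g) ⇒ g(P+D₀) = P·r − D₀
g = (P·r − D₀)/(P + D₀) = ($202,163.36×0.139 − $3,440.00) / ($202,163.36 + $3,440.00) = 0.119943

11.99%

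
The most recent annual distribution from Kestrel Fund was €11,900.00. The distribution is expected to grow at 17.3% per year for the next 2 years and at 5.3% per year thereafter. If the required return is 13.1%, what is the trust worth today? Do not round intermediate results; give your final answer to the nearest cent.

D_1 = 13958.70000
D_2 = 16373.55510
Terminal value at year 2: TV = D_2×(1+g_2)/(r−g_2) = 17241.35352/0.078 = 221042.99385
P_0 = D_1/(1+r)^1 + D_2/(1+r)^2 + TV/(1+r)^2
    = 12341.90981 + 12800.23007 + 172803.10598 = 197945.24587

€197945.25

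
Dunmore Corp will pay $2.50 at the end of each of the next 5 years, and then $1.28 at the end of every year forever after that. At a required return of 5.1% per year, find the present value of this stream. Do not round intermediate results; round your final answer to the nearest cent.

PV of 5-year annuity: $2.50 × [1 − (1+0.051)^−5] / 0.051 = 10.79384
Perpetuity value at year 5: $1.28 / 0.051 = 25.09804
PV of perpetuity: 25.09804 / (1+0.051)^5 = 19.57159
Total PV = 10.79384 + 19.57159 = 30.36543

$30.37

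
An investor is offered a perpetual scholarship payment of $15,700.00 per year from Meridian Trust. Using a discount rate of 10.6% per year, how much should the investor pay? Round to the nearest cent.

Level perpetuity: PV = C / r = $15,700.00 / 0.106 = $148,113.21

$148113.21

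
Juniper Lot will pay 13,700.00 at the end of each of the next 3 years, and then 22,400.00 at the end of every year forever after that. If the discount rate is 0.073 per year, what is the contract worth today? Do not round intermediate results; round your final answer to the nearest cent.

PV of 3-year annuity: 13,700.00 × [1 − (1+0.073)^−3] / 0.073 = 35756.97334
Perpetuity value at year 3: 22,400.00 / 0.073 = 306849.31507
PV of perpetuity: 306849.31507 / (1+0.073)^3 = 248385.35866
Total PV = 35756.97334 + 248385.35866 = 284142.33200

284142.33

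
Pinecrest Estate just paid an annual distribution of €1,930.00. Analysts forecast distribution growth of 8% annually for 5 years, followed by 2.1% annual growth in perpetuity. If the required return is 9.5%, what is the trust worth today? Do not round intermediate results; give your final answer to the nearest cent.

D_1 = 2084.40000
D_2 = 2251.15200
D_3 = 2431.24416
D_4 = 2625.74369
D_5 = 2835.80319
Terminal value at year 5: TV = D_5×(1+g_2)/(r−g_2) = 2895.35506/0.074 = 39126.41966
P_0 = D_1/(1+r)^1 + D_2/(1+r)^2 + D_3/(1+r)^3 + D_4/(1+r)^4 + D_5/(1+r)^5 + TV/(1+r)^5
    = 1903.56164 + 1877.48546 + 1851.76648 + 1826.39981 + 1801.38064 + 24854.18421 = 34114.77825

€34114.78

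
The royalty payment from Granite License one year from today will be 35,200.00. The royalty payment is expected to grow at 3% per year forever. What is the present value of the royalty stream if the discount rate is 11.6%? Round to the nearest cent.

409302.33

Growing perpetuity: P = D₁ / (r − g) = 35,200.0000 / (0.116 − 0.03) = 409,302.33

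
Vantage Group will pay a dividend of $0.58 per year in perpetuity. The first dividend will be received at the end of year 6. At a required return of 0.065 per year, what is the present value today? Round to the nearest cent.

Value at end of year 5: C / r = $0.58 / 0.065 = $8.9231
Discount to today: PV = $8.9231 / (1 + 0.065)^5 = $8.9231 / 1.370087 = $6.51

$6.51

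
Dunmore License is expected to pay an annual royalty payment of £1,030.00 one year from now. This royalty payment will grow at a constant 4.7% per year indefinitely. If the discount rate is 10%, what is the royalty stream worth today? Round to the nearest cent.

£19433.96

Growing perpetuity: P = D₁ / (r − g) = £1,030.0000 / (0.1 − 0.047) = £19,433.96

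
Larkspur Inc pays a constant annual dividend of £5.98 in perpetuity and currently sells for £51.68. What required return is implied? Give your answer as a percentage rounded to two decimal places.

11.57%

P = C/r ⇒ r = C/P = £5.98/£51.68 = 0.115712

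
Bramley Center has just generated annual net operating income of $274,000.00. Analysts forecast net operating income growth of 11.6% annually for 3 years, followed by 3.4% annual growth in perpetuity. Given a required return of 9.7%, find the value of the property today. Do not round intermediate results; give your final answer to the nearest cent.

$5585621.82

D_1 = 305784.00000
D_2 = 341254.94400
D_3 = 380840.51750
Terminal value at year 3: TV = D_3×(1+g_2)/(r−g_2) = 393789.09510/0.063 = 6250620.55713
P_0 = D_1/(1+r)^1 + D_2/(1+r)^2 + D_3/(1+r)^3 + TV/(1+r)^3
    = 278745.67001 + 283573.53485 + 288485.01813 + 4734817.59921 = 5585621.82220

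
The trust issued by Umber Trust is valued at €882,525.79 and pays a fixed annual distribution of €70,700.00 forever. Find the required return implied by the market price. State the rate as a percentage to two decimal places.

8.01%

P = C/r ⇒ r = C/P = €70,700.00/€882,525.79 = 0.080111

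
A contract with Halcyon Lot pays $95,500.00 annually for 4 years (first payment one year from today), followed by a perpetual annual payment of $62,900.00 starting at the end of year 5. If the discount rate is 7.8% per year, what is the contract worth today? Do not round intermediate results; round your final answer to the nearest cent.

$914868.02

PV of 4-year annuity: $95,500.00 × [1 − (1+0.078)^−4] / 0.078 = 317721.37568
Perpetuity value at year 4: $62,900.00 / 0.078 = 806410.25641
PV of perpetuity: 806410.25641 / (1+0.078)^4 = 597146.64877
Total PV = 317721.37568 + 597146.64877 = 914868.02444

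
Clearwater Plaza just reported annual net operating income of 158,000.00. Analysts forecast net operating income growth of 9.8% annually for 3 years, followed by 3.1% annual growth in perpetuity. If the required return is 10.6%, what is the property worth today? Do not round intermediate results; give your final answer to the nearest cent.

2592357.86

D_1 = 173484.00000
D_2 = 190485.43200
D_3 = 209153.00434
Terminal value at year 3: TV = D_3×(1+g_2)/(r−g_2) = 215636.74747/0.075 = 2875156.63294
P_0 = D_1/(1+r)^1 + D_2/(1+r)^2 + D_3/(1+r)^3 + TV/(1+r)^3
    = 156857.14286 + 155722.55231 + 154596.16857 + 2125181.99728 = 2592357.86102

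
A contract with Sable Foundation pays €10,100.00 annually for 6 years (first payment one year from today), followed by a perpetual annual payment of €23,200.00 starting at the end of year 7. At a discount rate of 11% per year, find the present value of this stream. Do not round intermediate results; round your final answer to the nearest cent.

PV of 6-year annuity: €10,100.00 × [1 − (1+0.11)^−6] / 0.11 = 42728.43232
Perpetuity value at year 6: €23,200.00 / 0.11 = 210909.09091
PV of perpetuity: 210909.09091 / (1+0.11)^6 = 112760.61270
Total PV = 42728.43232 + 112760.61270 = 155489.04503

€155489.05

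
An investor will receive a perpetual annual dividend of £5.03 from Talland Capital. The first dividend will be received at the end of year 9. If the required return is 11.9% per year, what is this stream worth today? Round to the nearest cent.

Value at end of year 8: C / r = £5.03 / 0.119 = £42.2689
Discount to today: PV = £42.2689 / (1 + 0.119)^8 = £42.2689 / 2.458333 = £17.19

£17.19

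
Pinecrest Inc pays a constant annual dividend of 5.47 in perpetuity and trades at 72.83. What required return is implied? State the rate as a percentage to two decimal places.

P = C/r ⇒ r = C/P = 5.47/72.83 = 0.075106

7.51%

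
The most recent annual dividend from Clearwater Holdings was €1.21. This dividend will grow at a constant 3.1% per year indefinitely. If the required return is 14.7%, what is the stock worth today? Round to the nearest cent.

€10.75

D₁ = D₀ × (1 + g) = €1.21 × 1.031 = €1.2475
Growing perpetuity: P = D₁ / (r − g) = €1.2475 / (0.147 − 0.031) = €10.75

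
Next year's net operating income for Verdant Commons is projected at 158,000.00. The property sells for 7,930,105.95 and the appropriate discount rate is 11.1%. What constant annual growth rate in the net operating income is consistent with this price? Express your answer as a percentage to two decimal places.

9.11%

P = D₁/(r−g) ⇒ g = r − D₁/P = 0.111 − 158,000.00/7,930,105.95 = 0.091076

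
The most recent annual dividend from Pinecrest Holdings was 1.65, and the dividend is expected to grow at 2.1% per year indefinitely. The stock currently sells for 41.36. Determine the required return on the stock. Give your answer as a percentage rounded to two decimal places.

6.17%

D₁ = 1.65 × 1.021 = 1.6847
P = D₁/(r − g) ⇒ r = D₁/P + g = 1.6847/41.36 + 0.021 = 0.040731 + 0.021 = 0.061731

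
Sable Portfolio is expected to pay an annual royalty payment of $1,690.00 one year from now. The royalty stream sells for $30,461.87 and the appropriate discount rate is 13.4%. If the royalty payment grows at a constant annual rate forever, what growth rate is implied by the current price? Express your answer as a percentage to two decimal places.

7.85%

P = D₁/(r−g) ⇒ g = r − D₁/P = 0.134 − $1,690.00/$30,461.87 = 0.078521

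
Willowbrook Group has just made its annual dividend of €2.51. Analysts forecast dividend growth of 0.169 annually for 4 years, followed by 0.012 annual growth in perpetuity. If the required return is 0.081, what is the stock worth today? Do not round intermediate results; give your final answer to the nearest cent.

€62.60

D_1 = 2.93419
D_2 = 3.43007
D_3 = 4.00975
D_4 = 4.68740
Terminal value at year 4: TV = D_4×(1+g_2)/(r−g_2) = 4.74365/0.069 = 68.74849
P_0 = D_1/(1+r)^1 + D_2/(1+r)^2 + D_3/(1+r)^3 + D_4/(1+r)^4 + TV/(1+r)^4
    = 2.71433 + 2.93529 + 3.17424 + 3.43265 + 50.34547 = 62.60198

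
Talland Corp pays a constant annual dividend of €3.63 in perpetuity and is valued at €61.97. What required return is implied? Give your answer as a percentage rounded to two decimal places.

5.86%

P = C/r ⇒ r = C/P = €3.63/€61.97 = 0.058577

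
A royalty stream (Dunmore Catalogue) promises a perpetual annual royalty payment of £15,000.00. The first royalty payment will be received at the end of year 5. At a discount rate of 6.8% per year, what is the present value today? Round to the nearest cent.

Value at end of year 4: C / r = £15,000.00 / 0.068 = £220,588.2353
Discount to today: PV = £220,588.2353 / (1 + 0.068)^4 = £220,588.2353 / 1.301023 = £169,549.82

£169549.82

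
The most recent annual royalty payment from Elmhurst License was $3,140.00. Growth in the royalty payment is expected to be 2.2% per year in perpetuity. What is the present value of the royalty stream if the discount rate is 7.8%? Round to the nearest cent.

$57305.00

D₁ = D₀ × (1 + g) = $3,140.00 × 1.022 = $3,209.0800
Growing perpetuity: P = D₁ / (r − g) = $3,209.0800 / (0.078 − 0.022) = $57,305.00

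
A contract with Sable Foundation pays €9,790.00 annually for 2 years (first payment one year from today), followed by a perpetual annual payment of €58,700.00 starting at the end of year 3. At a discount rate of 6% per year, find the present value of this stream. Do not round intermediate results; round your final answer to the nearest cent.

PV of 2-year annuity: €9,790.00 × [1 − (1+0.06)^−2] / 0.06 = 17948.91420
Perpetuity value at year 2: €58,700.00 / 0.06 = 978333.33333
PV of perpetuity: 978333.33333 / (1+0.06)^2 = 870713.18381
Total PV = 17948.91420 + 870713.18381 = 888662.09802

€888662.10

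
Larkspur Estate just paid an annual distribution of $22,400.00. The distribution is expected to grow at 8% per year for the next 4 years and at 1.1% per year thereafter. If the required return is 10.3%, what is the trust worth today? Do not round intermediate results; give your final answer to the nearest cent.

$311283.69

D_1 = 24192.00000
D_2 = 26127.36000
D_3 = 28217.54880
D_4 = 30474.95270
Terminal value at year 4: TV = D_4×(1+g_2)/(r−g_2) = 30810.17718/0.092 = 334893.23026
P_0 = D_1/(1+r)^1 + D_2/(1+r)^2 + D_3/(1+r)^3 + D_4/(1+r)^4 + TV/(1+r)^4
    = 21932.91024 + 21475.56035 + 21027.74721 + 20589.27198 + 226258.19531 = 311283.68509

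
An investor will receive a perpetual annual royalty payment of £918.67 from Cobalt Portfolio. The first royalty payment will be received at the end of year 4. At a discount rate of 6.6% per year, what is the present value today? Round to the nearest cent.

£11490.63

Value at end of year 3: C / r = £918.67 / 0.066 = £13,919.2424
Discount to today: PV = £13,919.2424 / (1 + 0.066)^3 = £13,919.2424 / 1.211355 = £11,490.63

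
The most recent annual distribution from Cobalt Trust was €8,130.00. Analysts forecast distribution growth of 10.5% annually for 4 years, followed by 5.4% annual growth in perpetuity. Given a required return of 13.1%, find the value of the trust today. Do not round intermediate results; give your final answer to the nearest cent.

D_1 = 8983.65000
D_2 = 9926.93325
D_3 = 10969.26124
D_4 = 12121.03367
Terminal value at year 4: TV = D_4×(1+g_2)/(r−g_2) = 12775.56949/0.077 = 165916.48688
P_0 = D_1/(1+r)^1 + D_2/(1+r)^2 + D_3/(1+r)^3 + D_4/(1+r)^4 + TV/(1+r)^4
    = 7943.10345 + 7760.50337 + 7582.10099 + 7407.79982 + 101400.27287 = 132093.78050

€132093.78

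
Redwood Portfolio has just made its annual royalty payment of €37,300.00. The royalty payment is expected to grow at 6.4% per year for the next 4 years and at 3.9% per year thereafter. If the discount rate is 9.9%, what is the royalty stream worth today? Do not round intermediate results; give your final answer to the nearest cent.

€705171.14

D_1 = 39687.20000
D_2 = 42227.18080
D_3 = 44929.72037
D_4 = 47805.22247
Terminal value at year 4: TV = D_4×(1+g_2)/(r−g_2) = 49669.62615/0.06 = 827827.10252
P_0 = D_1/(1+r)^1 + D_2/(1+r)^2 + D_3/(1+r)^3 + D_4/(1+r)^4 + TV/(1+r)^4
    = 36112.10191 + 34962.03497 + 33848.59437 + 32770.61365 + 567477.79312 = 705171.13802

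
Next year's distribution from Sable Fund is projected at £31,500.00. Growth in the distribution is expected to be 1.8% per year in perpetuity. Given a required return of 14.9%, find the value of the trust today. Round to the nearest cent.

Growing perpetuity: P = D₁ / (r − g) = £31,500.0000 / (0.149 − 0.018) = £240,458.02

£240458.02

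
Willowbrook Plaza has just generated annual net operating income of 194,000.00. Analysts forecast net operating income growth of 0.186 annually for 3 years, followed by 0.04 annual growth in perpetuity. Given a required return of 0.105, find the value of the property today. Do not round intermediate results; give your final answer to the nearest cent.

D_1 = 230084.00000
D_2 = 272879.62400
D_3 = 323635.23406
Terminal value at year 3: TV = D_3×(1+g_2)/(r−g_2) = 336580.64343/0.065 = 5178163.74502
P_0 = D_1/(1+r)^1 + D_2/(1+r)^2 + D_3/(1+r)^3 + TV/(1+r)^3
    = 208220.81448 + 223484.05970 + 239866.14915 + 3837858.38637 = 4509429.40970

4509429.41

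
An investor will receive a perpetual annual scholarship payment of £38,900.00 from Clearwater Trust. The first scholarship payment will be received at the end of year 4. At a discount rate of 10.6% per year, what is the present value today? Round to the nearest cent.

Value at end of year 3: C / r = £38,900.00 / 0.106 = £366,981.1321
Discount to today: PV = £366,981.1321 / (1 + 0.106)^3 = £366,981.1321 / 1.352899 = £271,255.38

£271255.38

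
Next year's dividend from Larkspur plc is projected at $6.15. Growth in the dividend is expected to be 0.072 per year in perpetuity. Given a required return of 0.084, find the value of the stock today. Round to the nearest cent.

Growing perpetuity: P = D₁ / (r − g) = $6.1500 / (0.084 − 0.072) = $512.50

$512.50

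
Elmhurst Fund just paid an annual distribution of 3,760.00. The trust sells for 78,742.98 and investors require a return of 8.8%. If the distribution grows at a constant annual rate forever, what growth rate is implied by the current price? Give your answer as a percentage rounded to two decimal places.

3.84%

P = D₀(1+g)/(r−g) ⇒ P(r−g) = D₀(1+g) ⇒ g(P+D₀) = P·r − D₀
g = (P·r − D₀)/(P + D₀) = (78,742.98×0.088 − 3,760.00) / (78,742.98 + 3,760.00) = 0.038415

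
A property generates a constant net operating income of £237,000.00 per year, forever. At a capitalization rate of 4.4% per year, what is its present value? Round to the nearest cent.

Level perpetuity: PV = C / r = £237,000.00 / 0.044 = £5,386,363.64

£5386363.64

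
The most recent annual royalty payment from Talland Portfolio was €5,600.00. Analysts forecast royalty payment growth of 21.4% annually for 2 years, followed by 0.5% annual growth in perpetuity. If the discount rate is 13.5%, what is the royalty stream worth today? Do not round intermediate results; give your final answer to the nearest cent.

€61925.11

D_1 = 6798.40000
D_2 = 8253.25760
Terminal value at year 2: TV = D_2×(1+g_2)/(r−g_2) = 8294.52389/0.13 = 63804.02991
P_0 = D_1/(1+r)^1 + D_2/(1+r)^2 + TV/(1+r)^2
    = 5989.77974 + 6406.68951 + 49528.63817 = 61925.10742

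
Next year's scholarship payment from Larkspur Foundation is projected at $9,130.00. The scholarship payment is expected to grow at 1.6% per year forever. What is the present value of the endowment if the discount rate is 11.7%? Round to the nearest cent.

$90396.04

Growing perpetuity: P = D₁ / (r − g) = $9,130.0000 / (0.117 − 0.016) = $90,396.04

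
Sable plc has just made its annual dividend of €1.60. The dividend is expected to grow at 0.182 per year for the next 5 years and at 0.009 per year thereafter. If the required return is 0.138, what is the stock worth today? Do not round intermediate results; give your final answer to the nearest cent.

€24.11

D_1 = 1.89120
D_2 = 2.23540
D_3 = 2.64224
D_4 = 3.12313
D_5 = 3.69154
Terminal value at year 5: TV = D_5×(1+g_2)/(r−g_2) = 3.72476/0.129 = 28.87412
P_0 = D_1/(1+r)^1 + D_2/(1+r)^2 + D_3/(1+r)^3 + D_4/(1+r)^4 + D_5/(1+r)^5 + TV/(1+r)^5
    = 1.66186 + 1.72612 + 1.79286 + 1.86218 + 1.93418 + 15.12856 = 24.10575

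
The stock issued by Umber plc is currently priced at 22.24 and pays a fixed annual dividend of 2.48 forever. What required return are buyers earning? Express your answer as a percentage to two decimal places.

11.15%

P = C/r ⇒ r = C/P = 2.48/22.24 = 0.111511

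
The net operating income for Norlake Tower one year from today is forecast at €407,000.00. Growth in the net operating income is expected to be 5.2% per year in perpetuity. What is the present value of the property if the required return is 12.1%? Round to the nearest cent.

€5898550.72

Growing perpetuity: P = D₁ / (r − g) = €407,000.0000 / (0.121 − 0.052) = €5,898,550.72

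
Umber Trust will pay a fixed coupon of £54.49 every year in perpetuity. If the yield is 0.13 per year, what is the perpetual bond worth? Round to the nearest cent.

Level perpetuity: PV = C / r = £54.49 / 0.13 = £419.15

£419.15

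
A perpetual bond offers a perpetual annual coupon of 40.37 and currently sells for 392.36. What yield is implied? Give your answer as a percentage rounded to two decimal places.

P = C/r ⇒ r = C/P = 40.37/392.36 = 0.102890

10.29%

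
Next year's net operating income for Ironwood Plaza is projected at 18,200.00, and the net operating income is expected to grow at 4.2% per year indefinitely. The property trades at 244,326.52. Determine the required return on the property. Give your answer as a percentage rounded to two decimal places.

P = D₁/(r − g) ⇒ r = D₁/P + g = 18,200.0000/244,326.52 + 0.042 = 0.074490 + 0.042 = 0.116490

11.65%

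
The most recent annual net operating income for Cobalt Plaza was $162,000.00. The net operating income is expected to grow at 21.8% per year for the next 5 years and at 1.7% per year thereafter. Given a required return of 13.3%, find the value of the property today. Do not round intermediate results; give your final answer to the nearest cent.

D_1 = 197316.00000
D_2 = 240330.88800
D_3 = 292723.02158
D_4 = 356536.64029
D_5 = 434261.62787
Terminal value at year 5: TV = D_5×(1+g_2)/(r−g_2) = 441644.07555/0.116 = 3807276.51333
P_0 = D_1/(1+r)^1 + D_2/(1+r)^2 + D_3/(1+r)^3 + D_4/(1+r)^4 + D_5/(1+r)^5 + TV/(1+r)^5
    = 174153.57458 + 187218.93543 + 201264.48663 + 216363.76409 + 232595.82053 + 2039223.70242 = 3050820.28367

$3050820.28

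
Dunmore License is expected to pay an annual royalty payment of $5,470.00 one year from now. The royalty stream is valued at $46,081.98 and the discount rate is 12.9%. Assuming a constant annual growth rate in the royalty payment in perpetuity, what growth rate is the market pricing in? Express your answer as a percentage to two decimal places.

1.03%

P = D₁/(r−g) ⇒ g = r − D₁/P = 0.129 − $5,470.00/$46,081.98 = 0.010299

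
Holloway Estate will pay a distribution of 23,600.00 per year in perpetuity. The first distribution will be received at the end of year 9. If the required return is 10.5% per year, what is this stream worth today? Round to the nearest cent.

101117.07

Value at end of year 8: C / r = 23,600.00 / 0.105 = 224,761.9048
Discount to today: PV = 224,761.9048 / (1 + 0.105)^8 = 224,761.9048 / 2.222789 = 101,117.07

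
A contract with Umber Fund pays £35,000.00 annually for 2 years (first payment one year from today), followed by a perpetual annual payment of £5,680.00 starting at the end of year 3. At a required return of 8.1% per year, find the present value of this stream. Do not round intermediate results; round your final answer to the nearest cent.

£122337.18

PV of 2-year annuity: £35,000.00 × [1 − (1+0.081)^−2] / 0.081 = 62328.79584
Perpetuity value at year 2: £5,680.00 / 0.081 = 70123.45679
PV of perpetuity: 70123.45679 / (1+0.081)^2 = 60008.38364
Total PV = 62328.79584 + 60008.38364 = 122337.17948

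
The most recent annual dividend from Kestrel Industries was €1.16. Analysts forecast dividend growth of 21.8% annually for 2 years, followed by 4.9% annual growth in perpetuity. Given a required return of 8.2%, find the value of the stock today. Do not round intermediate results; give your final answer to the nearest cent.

€49.50

D_1 = 1.41288
D_2 = 1.72089
Terminal value at year 2: TV = D_2×(1+g_2)/(r−g_2) = 1.80521/0.033 = 54.70337
P_0 = D_1/(1+r)^1 + D_2/(1+r)^2 + TV/(1+r)^2
    = 1.30580 + 1.46993 + 46.72611 = 49.50185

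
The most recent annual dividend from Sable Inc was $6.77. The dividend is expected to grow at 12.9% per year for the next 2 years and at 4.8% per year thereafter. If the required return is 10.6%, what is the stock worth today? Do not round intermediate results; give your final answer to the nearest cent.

D_1 = 7.64333
D_2 = 8.62932
Terminal value at year 2: TV = D_2×(1+g_2)/(r−g_2) = 9.04353/0.058 = 155.92288
P_0 = D_1/(1+r)^1 + D_2/(1+r)^2 + TV/(1+r)^2
    = 6.91079 + 7.05450 + 127.46754 = 141.43282

$141.43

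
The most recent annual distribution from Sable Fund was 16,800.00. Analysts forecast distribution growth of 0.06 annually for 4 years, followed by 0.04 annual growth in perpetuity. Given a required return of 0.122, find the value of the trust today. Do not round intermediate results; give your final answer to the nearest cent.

228154.22

D_1 = 17808.00000
D_2 = 18876.48000
D_3 = 20009.06880
D_4 = 21209.61293
Terminal value at year 4: TV = D_4×(1+g_2)/(r−g_2) = 22057.99745/0.082 = 268999.96884
P_0 = D_1/(1+r)^1 + D_2/(1+r)^2 + D_3/(1+r)^3 + D_4/(1+r)^4 + TV/(1+r)^4
    = 15871.65775 + 14994.61428 + 14166.03488 + 13383.24151 + 169738.67278 = 228154.22120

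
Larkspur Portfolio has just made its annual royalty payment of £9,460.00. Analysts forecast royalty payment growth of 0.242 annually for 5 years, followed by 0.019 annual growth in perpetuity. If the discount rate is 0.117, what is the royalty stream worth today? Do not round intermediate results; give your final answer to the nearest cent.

D_1 = 11749.32000
D_2 = 14592.65544
D_3 = 18124.07806
D_4 = 22510.10495
D_5 = 27957.55034
Terminal value at year 5: TV = D_5×(1+g_2)/(r−g_2) = 28488.74380/0.098 = 290701.46734
P_0 = D_1/(1+r)^1 + D_2/(1+r)^2 + D_3/(1+r)^3 + D_4/(1+r)^4 + D_5/(1+r)^5 + TV/(1+r)^5
    = 10518.63921 + 11695.74745 + 13004.58221 + 14459.88461 + 16078.04538 + 167178.85958 = 232935.75844

£232935.76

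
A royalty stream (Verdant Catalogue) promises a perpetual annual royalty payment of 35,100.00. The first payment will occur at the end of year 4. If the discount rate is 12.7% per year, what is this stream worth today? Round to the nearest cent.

Value at end of year 3: C / r = 35,100.00 / 0.127 = 276,377.9528
Discount to today: PV = 276,377.9528 / (1 + 0.127)^3 = 276,377.9528 / 1.431435 = 193,077.49

193077.49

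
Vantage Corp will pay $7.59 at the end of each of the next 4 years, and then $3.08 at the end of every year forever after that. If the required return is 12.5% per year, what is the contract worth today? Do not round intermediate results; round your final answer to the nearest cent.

$38.20

PV of 4-year annuity: $7.59 × [1 − (1+0.125)^−4] / 0.125 = 22.81280
Perpetuity value at year 4: $3.08 / 0.125 = 24.64000
PV of perpetuity: 24.64000 / (1+0.125)^4 = 15.38263
Total PV = 22.81280 + 15.38263 = 38.19543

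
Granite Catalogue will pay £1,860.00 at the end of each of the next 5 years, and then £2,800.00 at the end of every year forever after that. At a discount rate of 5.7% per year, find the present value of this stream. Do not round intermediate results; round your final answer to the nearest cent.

PV of 5-year annuity: £1,860.00 × [1 − (1+0.057)^−5] / 0.057 = 7899.35604
Perpetuity value at year 5: £2,800.00 / 0.057 = 49122.80702
PV of perpetuity: 49122.80702 / (1+0.057)^5 = 37231.30330
Total PV = 7899.35604 + 37231.30330 = 45130.65934

£45130.66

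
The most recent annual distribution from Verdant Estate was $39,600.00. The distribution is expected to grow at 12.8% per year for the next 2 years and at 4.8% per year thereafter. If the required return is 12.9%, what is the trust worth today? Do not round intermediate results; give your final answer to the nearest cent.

$590543.14

D_1 = 44668.80000
D_2 = 50386.40640
Terminal value at year 2: TV = D_2×(1+g_2)/(r−g_2) = 52804.95391/0.081 = 651913.01120
P_0 = D_1/(1+r)^1 + D_2/(1+r)^2 + TV/(1+r)^2
    = 39564.92471 + 39529.88049 + 511448.33031 = 590543.13552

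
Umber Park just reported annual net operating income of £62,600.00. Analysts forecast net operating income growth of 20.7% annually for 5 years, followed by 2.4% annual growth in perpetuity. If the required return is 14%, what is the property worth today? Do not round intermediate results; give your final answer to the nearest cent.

D_1 = 75558.20000
D_2 = 91198.74740
D_3 = 110076.88811
D_4 = 132862.80395
D_5 = 160365.40437
Terminal value at year 5: TV = D_5×(1+g_2)/(r−g_2) = 164214.17407/0.116 = 1415639.43167
P_0 = D_1/(1+r)^1 + D_2/(1+r)^2 + D_3/(1+r)^3 + D_4/(1+r)^4 + D_5/(1+r)^5 + TV/(1+r)^5
    = 66279.12281 + 70174.47476 + 74298.76407 + 78665.44582 + 83288.76588 + 735238.76084 = 1107945.33417

£1107945.33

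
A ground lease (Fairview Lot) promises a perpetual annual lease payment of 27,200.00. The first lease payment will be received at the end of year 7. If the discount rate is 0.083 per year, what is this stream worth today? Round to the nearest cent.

203104.75

Value at end of year 6: C / r = 27,200.00 / 0.083 = 327,710.8434
Discount to today: PV = 327,710.8434 / (1 + 0.083)^6 = 327,710.8434 / 1.613507 = 203,104.75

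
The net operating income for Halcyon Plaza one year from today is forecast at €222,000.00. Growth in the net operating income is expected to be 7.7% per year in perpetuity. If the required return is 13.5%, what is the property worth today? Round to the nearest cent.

€3827586.21

Growing perpetuity: P = D₁ / (r − g) = €222,000.0000 / (0.135 − 0.077) = €3,827,586.21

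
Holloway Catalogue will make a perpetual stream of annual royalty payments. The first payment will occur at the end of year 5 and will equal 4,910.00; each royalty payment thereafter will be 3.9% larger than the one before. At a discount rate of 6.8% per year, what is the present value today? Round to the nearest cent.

130136.31

Value at end of year 4: C₁ / (r − g) = 4,910.00 / (0.068 − 0.039) = 169,310.3448
Discount to today: PV = 169,310.3448 / (1 + 0.068)^4 = 169,310.3448 / 1.301023 = 130,136.31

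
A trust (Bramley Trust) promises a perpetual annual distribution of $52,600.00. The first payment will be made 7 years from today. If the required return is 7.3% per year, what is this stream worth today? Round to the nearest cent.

Value at end of year 6: C / r = $52,600.00 / 0.073 = $720,547.9452
Discount to today: PV = $720,547.9452 / (1 + 0.073)^6 = $720,547.9452 / 1.526154 = $472,133.21

$472133.21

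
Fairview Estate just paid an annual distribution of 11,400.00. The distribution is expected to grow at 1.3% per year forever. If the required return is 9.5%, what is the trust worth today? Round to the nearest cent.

140831.71

D₁ = D₀ × (1 + g) = 11,400.00 × 1.013 = 11,548.2000
Growing perpetuity: P = D₁ / (r − g) = 11,548.2000 / (0.095 − 0.013) = 140,831.71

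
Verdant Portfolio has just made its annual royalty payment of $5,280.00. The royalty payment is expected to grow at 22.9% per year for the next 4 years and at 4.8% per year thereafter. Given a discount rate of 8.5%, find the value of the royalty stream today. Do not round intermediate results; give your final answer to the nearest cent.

D_1 = 6489.12000
D_2 = 7975.12848
D_3 = 9801.43290
D_4 = 12045.96104
Terminal value at year 4: TV = D_4×(1+g_2)/(r−g_2) = 12624.16717/0.037 = 341193.70719
P_0 = D_1/(1+r)^1 + D_2/(1+r)^2 + D_3/(1+r)^3 + D_4/(1+r)^4 + TV/(1+r)^4
    = 5980.75576 + 6774.51505 + 7673.62120 + 8692.05571 + 246196.60507 = 275317.55278

$275317.55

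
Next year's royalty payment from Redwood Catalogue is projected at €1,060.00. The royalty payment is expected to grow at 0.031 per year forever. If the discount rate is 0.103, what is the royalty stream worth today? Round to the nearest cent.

€14722.22

Growing perpetuity: P = D₁ / (r − g) = €1,060.0000 / (0.103 − 0.031) = €14,722.22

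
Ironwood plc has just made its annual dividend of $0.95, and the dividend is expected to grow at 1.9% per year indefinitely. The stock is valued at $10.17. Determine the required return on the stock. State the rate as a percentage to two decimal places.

D₁ = $0.95 × 1.019 = $0.9681
P = D₁/(r − g) ⇒ r = D₁/P + g = $0.9681/$10.17 + 0.019 = 0.095187 + 0.019 = 0.114187

11.42%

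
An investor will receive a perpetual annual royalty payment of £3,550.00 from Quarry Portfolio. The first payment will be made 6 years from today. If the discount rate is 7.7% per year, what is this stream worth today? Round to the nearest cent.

£31816.99

Value at end of year 5: C / r = £3,550.00 / 0.077 = £46,103.8961
Discount to today: PV = £46,103.8961 / (1 + 0.077)^5 = £46,103.8961 / 1.449034 = £31,816.99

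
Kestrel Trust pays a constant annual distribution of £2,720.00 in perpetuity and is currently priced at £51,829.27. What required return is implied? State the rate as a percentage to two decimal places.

P = C/r ⇒ r = C/P = £2,720.00/£51,829.27 = 0.052480

5.25%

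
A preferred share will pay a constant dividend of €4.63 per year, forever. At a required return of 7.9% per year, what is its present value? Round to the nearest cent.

Level perpetuity: PV = C / r = €4.63 / 0.079 = €58.61

€58.61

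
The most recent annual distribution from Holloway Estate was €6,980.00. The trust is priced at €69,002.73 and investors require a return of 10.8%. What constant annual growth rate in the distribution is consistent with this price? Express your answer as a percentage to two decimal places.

0.62%

P = D₀(1+g)/(r−g) ⇒ P(r−g) = D₀(1+g) ⇒ g(P+D₀) = P·r − D₀
g = (P·r − D₀)/(P + D₀) = (€69,002.73×0.108 − €6,980.00) / (€69,002.73 + €6,980.00) = 0.006216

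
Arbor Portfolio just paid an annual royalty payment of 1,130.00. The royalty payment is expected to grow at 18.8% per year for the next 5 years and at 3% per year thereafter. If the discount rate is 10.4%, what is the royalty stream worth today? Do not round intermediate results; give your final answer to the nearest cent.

D_1 = 1342.44000
D_2 = 1594.81872
D_3 = 1894.64464
D_4 = 2250.83783
D_5 = 2673.99534
Terminal value at year 5: TV = D_5×(1+g_2)/(r−g_2) = 2754.21520/0.074 = 37219.12438
P_0 = D_1/(1+r)^1 + D_2/(1+r)^2 + D_3/(1+r)^3 + D_4/(1+r)^4 + D_5/(1+r)^5 + TV/(1+r)^5
    = 1215.97826 + 1308.49835 + 1408.05800 + 1515.19285 + 1630.47926 + 22694.50866 = 29772.71539

29772.72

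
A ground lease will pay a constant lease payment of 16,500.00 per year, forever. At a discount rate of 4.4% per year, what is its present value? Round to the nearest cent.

375000.00

Level perpetuity: PV = C / r = 16,500.00 / 0.044 = 375,000.00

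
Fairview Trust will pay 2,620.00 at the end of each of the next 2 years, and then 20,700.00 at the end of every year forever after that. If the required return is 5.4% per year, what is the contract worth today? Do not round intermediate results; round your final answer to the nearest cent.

PV of 2-year annuity: 2,620.00 × [1 − (1+0.054)^−2] / 0.054 = 4844.18264
Perpetuity value at year 2: 20,700.00 / 0.054 = 383333.33333
PV of perpetuity: 383333.33333 / (1+0.054)^2 = 345060.59264
Total PV = 4844.18264 + 345060.59264 = 349904.77528

349904.78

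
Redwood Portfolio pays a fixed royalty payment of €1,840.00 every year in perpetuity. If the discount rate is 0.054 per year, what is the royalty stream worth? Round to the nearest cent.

Level perpetuity: PV = C / r = €1,840.00 / 0.054 = €34,074.07

€34074.07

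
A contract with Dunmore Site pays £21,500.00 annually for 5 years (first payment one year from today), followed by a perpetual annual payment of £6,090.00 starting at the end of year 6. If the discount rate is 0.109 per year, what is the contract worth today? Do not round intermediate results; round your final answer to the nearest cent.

PV of 5-year annuity: £21,500.00 × [1 − (1+0.109)^−5] / 0.109 = 79662.08160
Perpetuity value at year 5: £6,090.00 / 0.109 = 55871.55963
PV of perpetuity: 55871.55963 / (1+0.109)^5 = 33306.81187
Total PV = 79662.08160 + 33306.81187 = 112968.89347

£112968.89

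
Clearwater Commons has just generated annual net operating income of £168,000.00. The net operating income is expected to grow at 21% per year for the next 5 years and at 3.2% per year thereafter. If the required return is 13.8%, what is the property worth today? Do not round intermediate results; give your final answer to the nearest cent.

£3236333.20

D_1 = 203280.00000
D_2 = 245968.80000
D_3 = 297622.24800
D_4 = 360122.92008
D_5 = 435748.73330
Terminal value at year 5: TV = D_5×(1+g_2)/(r−g_2) = 449692.69276/0.106 = 4242383.89398
P_0 = D_1/(1+r)^1 + D_2/(1+r)^2 + D_3/(1+r)^3 + D_4/(1+r)^4 + D_5/(1+r)^5 + TV/(1+r)^5
    = 178629.17399 + 189930.84405 + 201947.55826 + 214724.55667 + 228309.94163 + 2222791.12982 = 3236333.20442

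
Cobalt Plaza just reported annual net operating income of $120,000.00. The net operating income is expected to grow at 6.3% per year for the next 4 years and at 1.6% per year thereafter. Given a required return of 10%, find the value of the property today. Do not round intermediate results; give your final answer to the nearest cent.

$1706750.66

D_1 = 127560.00000
D_2 = 135596.28000
D_3 = 144138.84564
D_4 = 153219.59292
Terminal value at year 4: TV = D_4×(1+g_2)/(r−g_2) = 155671.10640/0.084 = 1853227.45717
P_0 = D_1/(1+r)^1 + D_2/(1+r)^2 + D_3/(1+r)^3 + D_4/(1+r)^4 + TV/(1+r)^4
    = 115963.63636 + 112063.04132 + 108293.64811 + 104651.04359 + 1265779.28910 = 1706750.65848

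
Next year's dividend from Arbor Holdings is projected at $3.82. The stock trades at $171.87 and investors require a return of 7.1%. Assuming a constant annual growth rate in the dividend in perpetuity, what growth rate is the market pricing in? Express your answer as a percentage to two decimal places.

4.88%

P = D₁/(r−g) ⇒ g = r − D₁/P = 0.071 − $3.82/$171.87 = 0.048774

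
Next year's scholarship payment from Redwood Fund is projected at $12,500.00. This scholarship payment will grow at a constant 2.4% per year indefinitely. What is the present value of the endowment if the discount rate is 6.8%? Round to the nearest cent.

$284090.91

Growing perpetuity: P = D₁ / (r − g) = $12,500.0000 / (0.068 − 0.024) = $284,090.91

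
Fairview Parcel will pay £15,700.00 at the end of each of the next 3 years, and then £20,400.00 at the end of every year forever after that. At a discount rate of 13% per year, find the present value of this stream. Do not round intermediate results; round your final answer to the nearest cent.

£145825.66

PV of 3-year annuity: £15,700.00 × [1 − (1+0.13)^−3] / 0.13 = 37070.09579
Perpetuity value at year 3: £20,400.00 / 0.13 = 156923.07692
PV of perpetuity: 156923.07692 / (1+0.13)^3 = 108755.56393
Total PV = 37070.09579 + 108755.56393 = 145825.65971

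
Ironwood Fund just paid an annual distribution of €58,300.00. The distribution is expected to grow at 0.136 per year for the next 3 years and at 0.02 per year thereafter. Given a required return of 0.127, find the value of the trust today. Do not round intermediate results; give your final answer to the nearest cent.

€746886.45

D_1 = 66228.80000
D_2 = 75235.91680
D_3 = 85468.00148
Terminal value at year 3: TV = D_3×(1+g_2)/(r−g_2) = 87177.36151/0.107 = 814741.69640
P_0 = D_1/(1+r)^1 + D_2/(1+r)^2 + D_3/(1+r)^3 + TV/(1+r)^3
    = 58765.57232 + 59234.86260 + 59707.90055 + 569178.11735 = 746886.45281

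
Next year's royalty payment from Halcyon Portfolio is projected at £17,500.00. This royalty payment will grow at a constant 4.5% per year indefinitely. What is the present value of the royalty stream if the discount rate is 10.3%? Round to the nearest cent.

Growing perpetuity: P = D₁ / (r − g) = £17,500.0000 / (0.103 − 0.045) = £301,724.14

£301724.14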